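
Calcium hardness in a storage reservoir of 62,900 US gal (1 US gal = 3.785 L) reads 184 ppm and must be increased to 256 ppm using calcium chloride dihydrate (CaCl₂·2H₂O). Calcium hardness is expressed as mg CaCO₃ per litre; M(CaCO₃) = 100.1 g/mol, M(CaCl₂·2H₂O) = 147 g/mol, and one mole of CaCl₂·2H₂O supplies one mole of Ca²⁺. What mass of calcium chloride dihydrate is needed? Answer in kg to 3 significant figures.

25.2 kg

Volume: 62,900 US gal × 3.785 L/gal = 238,076 L.
Hardness to add: (256 − 184) = 72 mg/L as CaCO₃ × 238,076 L = 17,140 g as CaCO₃.
Moles of Ca²⁺ (1 mol Ca²⁺ ≡ 1 mol CaCO₃): 17,140 / 100.1 g/mol = 171.2 mol.
Mass of CaCl₂·2H₂O: 171.2 × 147 = 25,170 g.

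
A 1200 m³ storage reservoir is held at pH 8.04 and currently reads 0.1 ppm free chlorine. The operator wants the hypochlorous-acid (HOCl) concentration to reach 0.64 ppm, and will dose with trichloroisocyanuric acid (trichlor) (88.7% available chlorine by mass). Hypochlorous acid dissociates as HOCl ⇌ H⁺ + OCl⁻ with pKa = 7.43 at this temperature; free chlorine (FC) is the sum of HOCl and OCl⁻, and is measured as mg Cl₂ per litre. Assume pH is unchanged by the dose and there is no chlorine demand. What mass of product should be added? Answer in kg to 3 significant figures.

Volume: 1200 m³ = 1,200,000 L.
[OCl⁻]/[HOCl] = 10^(pH − pKa) = 10^(8.04 − 7.43) = 4.074; fraction as HOCl = 1/(1 + 4.074) = 0.1971.
Free chlorine required for 0.64 ppm HOCl: 0.64 / 0.1971 = 3.247 ppm.
FC to add: 3.247 − 0.1 = 3.147 mg/L as Cl₂.
Cl₂ equivalent: 3.147 mg/L × 1,200,000 L = 3777 g.
Product at 88.7% available Cl: 3777 / 0.887 = 4258 g.

4.26 kg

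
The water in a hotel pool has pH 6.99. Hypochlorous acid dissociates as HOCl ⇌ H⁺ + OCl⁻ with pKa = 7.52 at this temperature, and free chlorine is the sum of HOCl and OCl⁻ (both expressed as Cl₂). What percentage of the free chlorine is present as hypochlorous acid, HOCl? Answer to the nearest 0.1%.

[OCl⁻]/[HOCl] = 10^(pH − pKa) = 10^(6.99 − 7.52) = 10^-0.53 = 0.2951.
Fraction as HOCl = 1 / (1 + 0.2951) = 0.7721.

77.2%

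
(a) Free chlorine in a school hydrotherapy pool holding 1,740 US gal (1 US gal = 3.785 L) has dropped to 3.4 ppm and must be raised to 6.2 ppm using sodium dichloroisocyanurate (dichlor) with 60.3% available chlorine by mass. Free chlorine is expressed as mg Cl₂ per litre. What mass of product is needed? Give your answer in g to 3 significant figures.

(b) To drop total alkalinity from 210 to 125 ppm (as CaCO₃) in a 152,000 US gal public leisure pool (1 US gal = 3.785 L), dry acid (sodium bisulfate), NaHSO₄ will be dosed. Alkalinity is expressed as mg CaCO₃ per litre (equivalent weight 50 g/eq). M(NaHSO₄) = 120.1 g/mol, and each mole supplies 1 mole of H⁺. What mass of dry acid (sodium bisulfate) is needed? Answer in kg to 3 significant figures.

(a) Volume: 1,740 US gal × 3.785 L/gal = 6,586 L.
(a) Chlorine deficit: 6.2 − 3.4 = 2.8 ppm = 2.8 mg/L as Cl₂.
(a) Cl₂ equivalent needed: 2.8 mg/L × 6,586 L = 18,440 mg = 18.44 g.
(a) Product at 60.3% available chlorine: 18.44 / 0.603 = 30.58 g.

(b) Volume: 152,000 US gal × 3.785 L/gal = 575,320 L.
(b) Alkalinity to neutralize: (210 − 125) = 85 mg/L as CaCO₃ × 575,320 L = 48,900 g as CaCO₃.
(b) Equivalents of H⁺ required: 48,900 ÷ 50 g/eq = 978 eq = 978 mol NaHSO₄.
(b) Mass of NaHSO₄: 978 × 120.1 = 117,500 g.

(a) 30.6 g; (b) 117 kg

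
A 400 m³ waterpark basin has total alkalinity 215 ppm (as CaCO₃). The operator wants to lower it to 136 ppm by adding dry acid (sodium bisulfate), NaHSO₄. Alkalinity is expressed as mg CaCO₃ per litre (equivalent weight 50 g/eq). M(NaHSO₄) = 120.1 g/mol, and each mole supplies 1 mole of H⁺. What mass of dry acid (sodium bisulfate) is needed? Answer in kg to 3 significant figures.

75.9 kg

Volume: 400 m³ = 400,000 L.
Alkalinity to neutralize: (215 − 136) = 79 mg/L as CaCO₃ × 400,000 L = 31,600 g as CaCO₃.
Equivalents of H⁺ required: 31,600 ÷ 50 g/eq = 632 eq = 632 mol NaHSO₄.
Mass of NaHSO₄: 632 × 120.1 = 75,900 g.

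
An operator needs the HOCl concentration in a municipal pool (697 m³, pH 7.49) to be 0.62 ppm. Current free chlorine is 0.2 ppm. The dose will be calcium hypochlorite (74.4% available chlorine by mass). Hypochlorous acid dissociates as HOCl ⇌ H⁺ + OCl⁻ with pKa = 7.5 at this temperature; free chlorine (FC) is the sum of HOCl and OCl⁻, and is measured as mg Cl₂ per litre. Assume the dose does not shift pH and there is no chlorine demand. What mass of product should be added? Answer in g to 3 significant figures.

Volume: 697 m³ = 697,000 L.
[OCl⁻]/[HOCl] = 10^(pH − pKa) = 10^(7.49 − 7.5) = 0.9772; fraction as HOCl = 1/(1 + 0.9772) = 0.5058.
Free chlorine required for 0.62 ppm HOCl: 0.62 / 0.5058 = 1.226 ppm.
FC to add: 1.226 − 0.2 = 1.026 mg/L as Cl₂.
Cl₂ equivalent: 1.026 mg/L × 697,000 L = 715 g.
Product at 74.4% available Cl: 715 / 0.744 = 961.1 g.

961 g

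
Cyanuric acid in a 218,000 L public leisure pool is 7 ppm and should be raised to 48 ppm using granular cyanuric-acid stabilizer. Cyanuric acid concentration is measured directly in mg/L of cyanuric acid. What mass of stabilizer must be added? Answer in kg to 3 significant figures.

CYA to add: (48 − 7) = 41 mg/L × 218,000 L = 8938 g cyanuric acid.

8.94 kg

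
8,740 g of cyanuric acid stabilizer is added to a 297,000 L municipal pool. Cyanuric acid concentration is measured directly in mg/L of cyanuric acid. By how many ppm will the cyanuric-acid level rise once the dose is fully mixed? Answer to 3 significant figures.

29.4 ppm

Rise: 8,740 g / 297,000 L × 1000 = 29.43 mg/L.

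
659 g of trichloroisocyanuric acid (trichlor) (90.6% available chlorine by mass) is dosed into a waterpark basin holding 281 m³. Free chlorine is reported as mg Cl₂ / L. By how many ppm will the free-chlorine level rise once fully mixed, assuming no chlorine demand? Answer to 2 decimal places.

Volume: 281 m³ = 281,000 L.
Available chlorine delivered: 659 g × 0.906 = 597.1 g as Cl₂.
Concentration rise: 597.1 g / 281,000 L = 2.125 mg/L = 2.12 ppm.

2.12 ppm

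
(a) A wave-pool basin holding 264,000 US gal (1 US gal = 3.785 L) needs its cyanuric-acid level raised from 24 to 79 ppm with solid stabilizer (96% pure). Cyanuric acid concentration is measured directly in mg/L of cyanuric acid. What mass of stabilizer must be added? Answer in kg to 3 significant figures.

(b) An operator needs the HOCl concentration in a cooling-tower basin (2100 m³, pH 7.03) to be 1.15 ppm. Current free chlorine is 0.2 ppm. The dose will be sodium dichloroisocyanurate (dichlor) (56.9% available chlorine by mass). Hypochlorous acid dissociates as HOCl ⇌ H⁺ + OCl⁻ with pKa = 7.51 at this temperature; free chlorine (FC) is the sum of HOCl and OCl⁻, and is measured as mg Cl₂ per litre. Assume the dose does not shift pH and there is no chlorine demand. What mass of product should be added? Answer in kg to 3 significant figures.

(a) 57.2 kg; (b) 4.91 kg

(a) Volume: 264,000 US gal × 3.785 L/gal = 999,240 L.
(a) CYA to add: (79 − 24) = 55 mg/L × 999,240 L = 54,960 g cyanuric acid.
(a) At 96% purity: 54,960 / 0.96 = 57,250 g product.

(b) Volume: 2100 m³ = 2,100,000 L.
(b) [OCl⁻]/[HOCl] = 10^(pH − pKa) = 10^(7.03 − 7.51) = 0.3311; fraction as HOCl = 1/(1 + 0.3311) = 0.7512.
(b) Free chlorine required for 1.15 ppm HOCl: 1.15 / 0.7512 = 1.531 ppm.
(b) FC to add: 1.531 − 0.2 = 1.331 mg/L as Cl₂.
(b) Cl₂ equivalent: 1.331 mg/L × 2,100,000 L = 2795 g.
(b) Product at 56.9% available Cl: 2795 / 0.569 = 4912 g.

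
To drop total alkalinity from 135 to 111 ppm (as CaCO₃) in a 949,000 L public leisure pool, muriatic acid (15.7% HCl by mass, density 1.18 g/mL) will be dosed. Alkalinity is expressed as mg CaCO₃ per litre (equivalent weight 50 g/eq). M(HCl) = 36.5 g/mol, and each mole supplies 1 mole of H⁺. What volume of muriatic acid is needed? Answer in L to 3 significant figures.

Alkalinity to neutralize: (135 − 111) = 24 mg/L as CaCO₃ × 949,000 L = 22,780 g as CaCO₃.
Equivalents of H⁺ required: 22,780 ÷ 50 g/eq = 455.5 eq = 455.5 mol HCl.
Mass of HCl: 455.5 × 36.5 = 16,630 g.
Mass of 15.7% solution: 16,630 / 0.157 = 105,900 g.
Volume: 105,900 g ÷ 1.18 g/mL = 89,750 mL.

89.7 L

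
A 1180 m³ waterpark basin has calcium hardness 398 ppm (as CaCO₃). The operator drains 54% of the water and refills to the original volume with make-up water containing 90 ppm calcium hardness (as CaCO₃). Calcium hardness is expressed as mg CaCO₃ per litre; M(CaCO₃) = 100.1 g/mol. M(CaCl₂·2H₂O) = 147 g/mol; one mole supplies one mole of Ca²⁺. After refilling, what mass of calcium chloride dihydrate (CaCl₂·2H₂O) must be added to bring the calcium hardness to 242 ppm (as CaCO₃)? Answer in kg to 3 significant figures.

Volume: 1180 m³ = 1,180,000 L.
After draining 54% and refilling: 398 × 0.46 + 90 × 0.54 = 231.68 ppm.
Deficit to target: 242 − 231.68 = 10.32 mg/L.
As CaCO₃: 10.32 mg/L × 1,180,000 L = 12,180 g; ÷ 100.1 = 121.7 mol Ca²⁺.
Mass: 121.7 × 147 = 17,880 g.

17.9 kg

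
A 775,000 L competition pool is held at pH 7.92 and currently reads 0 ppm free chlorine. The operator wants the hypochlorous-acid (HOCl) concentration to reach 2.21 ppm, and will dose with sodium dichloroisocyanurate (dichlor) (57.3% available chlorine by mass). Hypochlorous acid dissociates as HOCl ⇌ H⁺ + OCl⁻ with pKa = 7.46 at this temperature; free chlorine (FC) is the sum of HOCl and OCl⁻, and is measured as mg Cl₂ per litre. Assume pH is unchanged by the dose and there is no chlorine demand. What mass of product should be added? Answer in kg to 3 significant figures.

11.6 kg

[OCl⁻]/[HOCl] = 10^(pH − pKa) = 10^(7.92 − 7.46) = 2.884; fraction as HOCl = 1/(1 + 2.884) = 0.2575.
Free chlorine required for 2.21 ppm HOCl: 2.21 / 0.2575 = 8.584 ppm.
FC to add: 8.584 − 0 = 8.584 mg/L as Cl₂.
Cl₂ equivalent: 8.584 mg/L × 775,000 L = 6652 g.
Product at 57.3% available Cl: 6652 / 0.573 = 11,610 g.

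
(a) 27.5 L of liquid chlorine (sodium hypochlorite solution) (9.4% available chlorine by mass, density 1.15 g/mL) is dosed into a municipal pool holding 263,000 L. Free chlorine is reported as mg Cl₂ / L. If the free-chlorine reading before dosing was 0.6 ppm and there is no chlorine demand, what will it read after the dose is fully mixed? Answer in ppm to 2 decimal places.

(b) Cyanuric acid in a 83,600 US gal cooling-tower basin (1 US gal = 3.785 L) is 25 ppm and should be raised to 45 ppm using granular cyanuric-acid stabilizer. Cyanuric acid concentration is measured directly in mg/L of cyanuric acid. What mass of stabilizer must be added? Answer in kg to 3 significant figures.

(a) Mass of solution: 27.5 L × 1000 mL/L × 1.15 g/mL = 31,620 g.
(a) Available chlorine delivered: 31,620 g × 0.094 = 2973 g as Cl₂.
(a) Concentration rise: 2973 g / 263,000 L = 11.3 mg/L = 11.30 ppm.
(a) Final FC: 0.6 + 11.30 = 11.90 ppm.

(b) Volume: 83,600 US gal × 3.785 L/gal = 316,426 L.
(b) CYA to add: (45 − 25) = 20 mg/L × 316,426 L = 6329 g cyanuric acid.

(a) 11.90 ppm; (b) 6.33 kg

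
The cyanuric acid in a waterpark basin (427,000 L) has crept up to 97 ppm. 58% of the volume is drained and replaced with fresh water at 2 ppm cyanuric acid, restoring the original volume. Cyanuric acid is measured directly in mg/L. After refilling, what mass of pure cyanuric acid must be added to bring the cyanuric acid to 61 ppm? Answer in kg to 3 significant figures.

8.16 kg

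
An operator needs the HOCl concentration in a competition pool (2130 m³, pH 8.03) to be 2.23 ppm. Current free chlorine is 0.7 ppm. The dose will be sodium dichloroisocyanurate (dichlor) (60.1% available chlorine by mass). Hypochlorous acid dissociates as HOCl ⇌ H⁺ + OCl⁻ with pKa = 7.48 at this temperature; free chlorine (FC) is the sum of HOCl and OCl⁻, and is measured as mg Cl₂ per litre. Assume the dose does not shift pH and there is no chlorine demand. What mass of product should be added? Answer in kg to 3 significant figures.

33.5 kg

Volume: 2130 m³ = 2,130,000 L.
[OCl⁻]/[HOCl] = 10^(pH − pKa) = 10^(8.03 − 7.48) = 3.548; fraction as HOCl = 1/(1 + 3.548) = 0.2199.
Free chlorine required for 2.23 ppm HOCl: 2.23 / 0.2199 = 10.14 ppm.
FC to add: 10.14 − 0.7 = 9.442 mg/L as Cl₂.
Cl₂ equivalent: 9.442 mg/L × 2,130,000 L = 20,110 g.
Product at 60.1% available Cl: 20,110 / 0.601 = 33,460 g.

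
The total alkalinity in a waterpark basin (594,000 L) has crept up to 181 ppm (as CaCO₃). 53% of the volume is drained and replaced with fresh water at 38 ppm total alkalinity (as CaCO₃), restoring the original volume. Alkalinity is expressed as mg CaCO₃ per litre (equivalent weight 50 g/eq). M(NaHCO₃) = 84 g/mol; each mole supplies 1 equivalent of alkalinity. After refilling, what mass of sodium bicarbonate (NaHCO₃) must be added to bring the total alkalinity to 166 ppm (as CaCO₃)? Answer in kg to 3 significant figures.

After draining 53% and refilling: 181 × 0.47 + 38 × 0.53 = 105.21 ppm.
Deficit to target: 166 − 105.21 = 60.79 mg/L.
As CaCO₃: 60.79 mg/L × 594,000 L = 36,110 g; ÷ 50 g/eq ÷ 1 = 722.2 mol NaHCO₃.
Mass: 722.2 × 84 = 60,660 g.

60.7 kg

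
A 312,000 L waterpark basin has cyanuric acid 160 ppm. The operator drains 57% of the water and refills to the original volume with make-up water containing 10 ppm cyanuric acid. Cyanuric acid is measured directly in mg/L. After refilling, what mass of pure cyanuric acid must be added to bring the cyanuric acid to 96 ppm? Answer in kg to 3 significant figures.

After draining 57% and refilling: 160 × 0.43 + 10 × 0.57 = 74.5 ppm.
Deficit to target: 96 − 74.5 = 21.5 mg/L.
Mass: 21.5 mg/L × 312,000 L = 6708 g cyanuric acid.

6.71 kg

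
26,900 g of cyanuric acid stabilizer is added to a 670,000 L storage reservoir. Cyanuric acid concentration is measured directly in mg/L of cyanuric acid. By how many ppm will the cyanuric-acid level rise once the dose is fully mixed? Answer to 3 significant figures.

Rise: 26,900 g / 670,000 L × 1000 = 40.15 mg/L.

40.1 ppm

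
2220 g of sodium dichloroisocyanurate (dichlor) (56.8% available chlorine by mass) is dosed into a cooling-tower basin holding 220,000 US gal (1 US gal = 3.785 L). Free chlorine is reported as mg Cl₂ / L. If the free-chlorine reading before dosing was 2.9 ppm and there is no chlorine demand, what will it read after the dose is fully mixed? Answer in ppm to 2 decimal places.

Volume: 220,000 US gal × 3.785 L/gal = 832,700 L.
Available chlorine delivered: 2220 g × 0.568 = 1261 g as Cl₂.
Concentration rise: 1261 g / 832,700 L = 1.514 mg/L = 1.51 ppm.
Final FC: 2.9 + 1.51 = 4.41 ppm.

4.41 ppm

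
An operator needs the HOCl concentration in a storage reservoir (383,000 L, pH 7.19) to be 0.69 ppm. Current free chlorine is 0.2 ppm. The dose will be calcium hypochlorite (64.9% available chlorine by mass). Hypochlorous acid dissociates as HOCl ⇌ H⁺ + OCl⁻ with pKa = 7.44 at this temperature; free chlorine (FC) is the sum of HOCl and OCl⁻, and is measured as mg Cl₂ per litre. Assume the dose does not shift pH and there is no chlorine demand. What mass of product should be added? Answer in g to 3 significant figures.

518 g

[OCl⁻]/[HOCl] = 10^(pH − pKa) = 10^(7.19 − 7.44) = 0.5623; fraction as HOCl = 1/(1 + 0.5623) = 0.6401.
Free chlorine required for 0.69 ppm HOCl: 0.69 / 0.6401 = 1.078 ppm.
FC to add: 1.078 − 0.2 = 0.878 mg/L as Cl₂.
Cl₂ equivalent: 0.878 mg/L × 383,000 L = 336.3 g.
Product at 64.9% available Cl: 336.3 / 0.649 = 518.2 g.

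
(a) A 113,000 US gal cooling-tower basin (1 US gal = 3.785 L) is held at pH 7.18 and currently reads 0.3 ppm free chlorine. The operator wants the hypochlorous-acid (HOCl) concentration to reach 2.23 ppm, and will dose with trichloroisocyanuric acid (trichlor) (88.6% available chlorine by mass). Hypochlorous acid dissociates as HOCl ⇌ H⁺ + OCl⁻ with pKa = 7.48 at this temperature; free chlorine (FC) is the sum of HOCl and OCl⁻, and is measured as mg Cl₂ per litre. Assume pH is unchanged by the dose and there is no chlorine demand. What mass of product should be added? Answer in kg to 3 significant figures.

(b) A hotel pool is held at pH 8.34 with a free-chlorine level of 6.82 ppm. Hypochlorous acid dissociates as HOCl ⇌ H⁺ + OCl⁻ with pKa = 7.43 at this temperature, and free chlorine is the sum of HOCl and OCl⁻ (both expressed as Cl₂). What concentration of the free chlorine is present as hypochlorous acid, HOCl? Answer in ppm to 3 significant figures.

(a) 1.47 kg; (b) 0.747 ppm

(a) Volume: 113,000 US gal × 3.785 L/gal = 427,705 L.
(a) [OCl⁻]/[HOCl] = 10^(pH − pKa) = 10^(7.18 − 7.48) = 0.5012; fraction as HOCl = 1/(1 + 0.5012) = 0.6661.
(a) Free chlorine required for 2.23 ppm HOCl: 2.23 / 0.6661 = 3.348 ppm.
(a) FC to add: 3.348 − 0.3 = 3.048 mg/L as Cl₂.
(a) Cl₂ equivalent: 3.048 mg/L × 427,705 L = 1303 g.
(a) Product at 88.6% available Cl: 1303 / 0.886 = 1471 g.

(b) [OCl⁻]/[HOCl] = 10^(pH − pKa) = 10^(8.34 − 7.43) = 10^0.91 = 8.128.
(b) Fraction as HOCl = 1 / (1 + 8.128) = 0.1095.
(b) HOCl = 0.1095 × 6.82 ppm = 0.7471 ppm.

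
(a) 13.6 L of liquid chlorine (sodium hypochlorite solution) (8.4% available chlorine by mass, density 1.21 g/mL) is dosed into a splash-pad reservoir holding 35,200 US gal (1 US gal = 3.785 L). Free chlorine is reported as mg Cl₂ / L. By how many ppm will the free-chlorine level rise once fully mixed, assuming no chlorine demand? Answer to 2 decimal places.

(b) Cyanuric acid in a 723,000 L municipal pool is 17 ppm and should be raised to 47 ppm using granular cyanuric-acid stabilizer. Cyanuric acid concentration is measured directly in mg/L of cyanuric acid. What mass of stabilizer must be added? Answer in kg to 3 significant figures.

(a) Volume: 35,200 US gal × 3.785 L/gal = 133,232 L.
(a) Mass of solution: 13.6 L × 1000 mL/L × 1.21 g/mL = 16,460 g.
(a) Available chlorine delivered: 16,460 g × 0.084 = 1382 g as Cl₂.
(a) Concentration rise: 1382 g / 133,232 L = 10.38 mg/L = 10.38 ppm.

(b) CYA to add: (47 − 17) = 30 mg/L × 723,000 L = 21,690 g cyanuric acid.

(a) 10.38 ppm; (b) 21.7 kg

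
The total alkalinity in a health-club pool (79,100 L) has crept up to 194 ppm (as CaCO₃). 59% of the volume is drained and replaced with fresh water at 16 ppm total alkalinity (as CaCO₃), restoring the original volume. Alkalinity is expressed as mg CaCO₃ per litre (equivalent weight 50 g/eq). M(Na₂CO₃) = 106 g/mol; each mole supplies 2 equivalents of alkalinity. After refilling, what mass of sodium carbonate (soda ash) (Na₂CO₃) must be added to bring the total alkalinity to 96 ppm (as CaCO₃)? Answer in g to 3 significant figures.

589 g

After draining 59% and refilling: 194 × 0.41 + 16 × 0.59 = 88.98 ppm.
Deficit to target: 96 − 88.98 = 7.02 mg/L.
As CaCO₃: 7.02 mg/L × 79,100 L = 555.3 g; ÷ 50 g/eq ÷ 2 = 5.553 mol Na₂CO₃.
Mass: 5.553 × 106 = 588.6 g.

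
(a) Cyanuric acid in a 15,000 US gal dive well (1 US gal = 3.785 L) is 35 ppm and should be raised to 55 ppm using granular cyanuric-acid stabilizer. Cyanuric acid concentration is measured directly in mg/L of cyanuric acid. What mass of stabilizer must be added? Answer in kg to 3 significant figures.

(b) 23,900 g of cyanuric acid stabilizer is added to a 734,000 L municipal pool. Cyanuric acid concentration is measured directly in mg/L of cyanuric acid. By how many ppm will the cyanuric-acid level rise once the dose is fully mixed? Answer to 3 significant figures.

(a) 1.14 kg; (b) 32.6 ppm

(a) Volume: 15,000 US gal × 3.785 L/gal = 56,775 L.
(a) CYA to add: (55 − 35) = 20 mg/L × 56,775 L = 1136 g cyanuric acid.

(b) Rise: 23,900 g / 734,000 L × 1000 = 32.56 mg/L.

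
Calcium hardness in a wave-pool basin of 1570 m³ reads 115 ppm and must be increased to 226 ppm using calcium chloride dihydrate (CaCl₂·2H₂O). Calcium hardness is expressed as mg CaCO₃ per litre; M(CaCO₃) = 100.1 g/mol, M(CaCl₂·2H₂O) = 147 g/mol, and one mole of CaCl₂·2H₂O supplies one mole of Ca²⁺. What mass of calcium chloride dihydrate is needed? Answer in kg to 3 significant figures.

256 kg

Volume: 1570 m³ = 1,570,000 L.
Hardness to add: (226 − 115) = 111 mg/L as CaCO₃ × 1,570,000 L = 174,300 g as CaCO₃.
Moles of Ca²⁺ (1 mol Ca²⁺ ≡ 1 mol CaCO₃): 174,300 / 100.1 g/mol = 1741 mol.
Mass of CaCl₂·2H₂O: 1741 × 147 = 255,900 g.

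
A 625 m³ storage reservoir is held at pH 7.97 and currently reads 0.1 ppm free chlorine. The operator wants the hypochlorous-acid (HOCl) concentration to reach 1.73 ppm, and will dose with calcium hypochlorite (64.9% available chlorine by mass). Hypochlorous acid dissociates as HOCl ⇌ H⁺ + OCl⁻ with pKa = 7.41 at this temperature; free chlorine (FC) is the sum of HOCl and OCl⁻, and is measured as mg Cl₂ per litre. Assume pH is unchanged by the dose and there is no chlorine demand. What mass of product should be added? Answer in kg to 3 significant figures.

Volume: 625 m³ = 625,000 L.
[OCl⁻]/[HOCl] = 10^(pH − pKa) = 10^(7.97 − 7.41) = 3.631; fraction as HOCl = 1/(1 + 3.631) = 0.2159.
Free chlorine required for 1.73 ppm HOCl: 1.73 / 0.2159 = 8.011 ppm.
FC to add: 8.011 − 0.1 = 7.911 mg/L as Cl₂.
Cl₂ equivalent: 7.911 mg/L × 625,000 L = 4945 g.
Product at 64.9% available Cl: 4945 / 0.649 = 7619 g.

7.62 kg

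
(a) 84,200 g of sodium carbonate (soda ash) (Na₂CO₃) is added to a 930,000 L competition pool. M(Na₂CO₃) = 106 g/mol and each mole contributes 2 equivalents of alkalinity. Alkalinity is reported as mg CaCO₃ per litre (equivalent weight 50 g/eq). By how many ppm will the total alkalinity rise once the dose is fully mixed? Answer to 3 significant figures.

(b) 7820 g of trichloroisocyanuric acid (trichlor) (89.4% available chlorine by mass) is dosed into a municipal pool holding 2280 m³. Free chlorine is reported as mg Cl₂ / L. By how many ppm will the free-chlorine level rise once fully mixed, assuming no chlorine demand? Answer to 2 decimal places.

(a) Moles of Na₂CO₃: 84,200 g ÷ 106 g/mol = 794.3 mol → 1589 eq of alkalinity.
(a) As CaCO₃: 1589 eq × 50 g/eq = 79,430 g.
(a) Rise: 79,430 g / 930,000 L × 1000 = 85.41 mg/L.

(b) Volume: 2280 m³ = 2,280,000 L.
(b) Available chlorine delivered: 7820 g × 0.894 = 6991 g as Cl₂.
(b) Concentration rise: 6991 g / 2,280,000 L = 3.066 mg/L = 3.07 ppm.

(a) 85.4 ppm; (b) 3.07 ppm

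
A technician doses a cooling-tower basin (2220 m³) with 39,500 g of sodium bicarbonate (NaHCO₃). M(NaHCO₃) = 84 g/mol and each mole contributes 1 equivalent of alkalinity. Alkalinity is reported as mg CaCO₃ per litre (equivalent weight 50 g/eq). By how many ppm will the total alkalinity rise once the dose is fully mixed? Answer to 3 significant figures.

10.6 ppm

Volume: 2220 m³ = 2,220,000 L.
Moles of NaHCO₃: 39,500 g ÷ 84 g/mol = 470.2 mol → 470.2 eq of alkalinity.
As CaCO₃: 470.2 eq × 50 g/eq = 23,510 g.
Rise: 23,510 g / 2,220,000 L × 1000 = 10.59 mg/L.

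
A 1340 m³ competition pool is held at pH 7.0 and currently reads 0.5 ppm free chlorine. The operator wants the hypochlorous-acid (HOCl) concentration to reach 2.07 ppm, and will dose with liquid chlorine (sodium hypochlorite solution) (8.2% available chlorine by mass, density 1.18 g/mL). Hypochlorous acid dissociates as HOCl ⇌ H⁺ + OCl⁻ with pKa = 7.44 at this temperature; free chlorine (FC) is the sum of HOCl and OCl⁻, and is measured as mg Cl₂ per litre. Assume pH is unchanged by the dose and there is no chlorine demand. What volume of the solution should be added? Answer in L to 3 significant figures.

Volume: 1340 m³ = 1,340,000 L.
[OCl⁻]/[HOCl] = 10^(pH − pKa) = 10^(7.0 − 7.44) = 0.3631; fraction as HOCl = 1/(1 + 0.3631) = 0.7336.
Free chlorine required for 2.07 ppm HOCl: 2.07 / 0.7336 = 2.822 ppm.
FC to add: 2.822 − 0.5 = 2.322 mg/L as Cl₂.
Cl₂ equivalent: 2.322 mg/L × 1,340,000 L = 3111 g.
Product at 8.2% available Cl: 3111 / 0.082 = 37,940 g.
Volume: 37,940 g ÷ 1.18 g/mL = 32,150 mL.

32.2 L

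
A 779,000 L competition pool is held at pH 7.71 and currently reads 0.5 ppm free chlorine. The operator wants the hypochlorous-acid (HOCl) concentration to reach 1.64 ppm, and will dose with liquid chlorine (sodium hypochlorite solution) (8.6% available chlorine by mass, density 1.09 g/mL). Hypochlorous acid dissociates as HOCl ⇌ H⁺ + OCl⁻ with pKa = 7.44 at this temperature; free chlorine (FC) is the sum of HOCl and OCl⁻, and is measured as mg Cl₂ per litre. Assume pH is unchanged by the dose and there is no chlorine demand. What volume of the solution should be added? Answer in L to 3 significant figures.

34.9 L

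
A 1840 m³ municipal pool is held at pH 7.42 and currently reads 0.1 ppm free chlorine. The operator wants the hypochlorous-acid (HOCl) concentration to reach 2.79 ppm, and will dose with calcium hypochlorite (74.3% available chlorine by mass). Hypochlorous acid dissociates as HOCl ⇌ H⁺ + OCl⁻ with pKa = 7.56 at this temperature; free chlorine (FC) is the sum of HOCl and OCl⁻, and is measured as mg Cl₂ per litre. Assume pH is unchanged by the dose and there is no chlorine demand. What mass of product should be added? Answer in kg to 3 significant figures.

11.7 kg

Volume: 1840 m³ = 1,840,000 L.
[OCl⁻]/[HOCl] = 10^(pH − pKa) = 10^(7.42 − 7.56) = 0.7244; fraction as HOCl = 1/(1 + 0.7244) = 0.5799.
Free chlorine required for 2.79 ppm HOCl: 2.79 / 0.5799 = 4.811 ppm.
FC to add: 4.811 − 0.1 = 4.711 mg/L as Cl₂.
Cl₂ equivalent: 4.711 mg/L × 1,840,000 L = 8669 g.
Product at 74.3% available Cl: 8669 / 0.743 = 11,670 g.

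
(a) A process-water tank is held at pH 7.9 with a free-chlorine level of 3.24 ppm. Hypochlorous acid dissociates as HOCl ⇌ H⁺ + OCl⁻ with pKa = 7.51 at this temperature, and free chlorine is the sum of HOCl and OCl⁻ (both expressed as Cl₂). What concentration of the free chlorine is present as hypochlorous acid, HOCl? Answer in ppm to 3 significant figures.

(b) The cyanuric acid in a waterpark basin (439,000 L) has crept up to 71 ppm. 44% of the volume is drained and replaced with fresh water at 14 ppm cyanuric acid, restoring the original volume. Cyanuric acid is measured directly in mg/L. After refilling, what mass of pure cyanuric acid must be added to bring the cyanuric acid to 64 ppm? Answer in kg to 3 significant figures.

(a) [OCl⁻]/[HOCl] = 10^(pH − pKa) = 10^(7.9 − 7.51) = 10^0.39 = 2.455.
(a) Fraction as HOCl = 1 / (1 + 2.455) = 0.2895.
(a) HOCl = 0.2895 × 3.24 ppm = 0.9379 ppm.

(b) After draining 44% and refilling: 71 × 0.56 + 14 × 0.44 = 45.92 ppm.
(b) Deficit to target: 64 − 45.92 = 18.08 mg/L.
(b) Mass: 18.08 mg/L × 439,000 L = 7937 g cyanuric acid.

(a) 0.938 ppm; (b) 7.94 kg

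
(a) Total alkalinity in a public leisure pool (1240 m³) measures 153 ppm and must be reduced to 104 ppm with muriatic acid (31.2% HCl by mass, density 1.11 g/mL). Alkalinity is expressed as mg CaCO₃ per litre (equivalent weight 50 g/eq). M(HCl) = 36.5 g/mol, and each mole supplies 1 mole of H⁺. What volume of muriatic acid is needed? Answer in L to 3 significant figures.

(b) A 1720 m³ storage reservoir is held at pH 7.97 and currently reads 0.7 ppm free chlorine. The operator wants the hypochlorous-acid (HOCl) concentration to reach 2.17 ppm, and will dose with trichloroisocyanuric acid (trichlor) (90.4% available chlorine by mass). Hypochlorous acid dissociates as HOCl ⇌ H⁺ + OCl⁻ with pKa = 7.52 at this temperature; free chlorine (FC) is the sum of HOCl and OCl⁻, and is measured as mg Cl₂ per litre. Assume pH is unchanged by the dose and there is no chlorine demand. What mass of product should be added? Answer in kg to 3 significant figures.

(a) 128 L; (b) 14.4 kg

(a) Volume: 1240 m³ = 1,240,000 L.
(a) Alkalinity to neutralize: (153 − 104) = 49 mg/L as CaCO₃ × 1,240,000 L = 60,760 g as CaCO₃.
(a) Equivalents of H⁺ required: 60,760 ÷ 50 g/eq = 1215 eq = 1215 mol HCl.
(a) Mass of HCl: 1215 × 36.5 = 44,350 g.
(a) Mass of 31.2% solution: 44,350 / 0.312 = 142,200 g.
(a) Volume: 142,200 g ÷ 1.11 g/mL = 128,100 mL.

(b) Volume: 1720 m³ = 1,720,000 L.
(b) [OCl⁻]/[HOCl] = 10^(pH − pKa) = 10^(7.97 − 7.52) = 2.818; fraction as HOCl = 1/(1 + 2.818) = 0.2619.
(b) Free chlorine required for 2.17 ppm HOCl: 2.17 / 0.2619 = 8.286 ppm.
(b) FC to add: 8.286 − 0.7 = 7.586 mg/L as Cl₂.
(b) Cl₂ equivalent: 7.586 mg/L × 1,720,000 L = 13,050 g.
(b) Product at 90.4% available Cl: 13,050 / 0.904 = 14,430 g.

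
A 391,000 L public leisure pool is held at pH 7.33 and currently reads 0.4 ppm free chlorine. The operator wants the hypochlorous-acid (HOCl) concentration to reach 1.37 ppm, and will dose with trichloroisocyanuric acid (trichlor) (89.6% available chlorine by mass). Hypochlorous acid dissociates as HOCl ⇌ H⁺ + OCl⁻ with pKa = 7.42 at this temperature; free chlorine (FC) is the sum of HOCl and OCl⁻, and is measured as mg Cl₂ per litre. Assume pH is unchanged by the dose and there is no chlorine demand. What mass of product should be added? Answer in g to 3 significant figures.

[OCl⁻]/[HOCl] = 10^(pH − pKa) = 10^(7.33 − 7.42) = 0.8128; fraction as HOCl = 1/(1 + 0.8128) = 0.5516.
Free chlorine required for 1.37 ppm HOCl: 1.37 / 0.5516 = 2.484 ppm.
FC to add: 2.484 − 0.4 = 2.084 mg/L as Cl₂.
Cl₂ equivalent: 2.084 mg/L × 391,000 L = 814.7 g.
Product at 89.6% available Cl: 814.7 / 0.896 = 909.2 g.

909 g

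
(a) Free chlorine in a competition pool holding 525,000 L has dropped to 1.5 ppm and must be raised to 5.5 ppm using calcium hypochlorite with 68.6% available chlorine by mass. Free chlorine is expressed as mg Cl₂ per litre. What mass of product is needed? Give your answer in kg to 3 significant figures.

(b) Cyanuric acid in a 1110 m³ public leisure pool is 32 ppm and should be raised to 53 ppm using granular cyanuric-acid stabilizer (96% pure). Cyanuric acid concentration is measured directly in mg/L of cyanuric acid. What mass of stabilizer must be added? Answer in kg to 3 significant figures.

(a) 3.06 kg; (b) 24.3 kg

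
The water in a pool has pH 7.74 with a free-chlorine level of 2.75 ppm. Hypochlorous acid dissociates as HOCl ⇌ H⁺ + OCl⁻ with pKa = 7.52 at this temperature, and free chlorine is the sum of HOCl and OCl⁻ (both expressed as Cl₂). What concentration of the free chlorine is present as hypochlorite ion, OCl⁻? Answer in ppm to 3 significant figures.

[OCl⁻]/[HOCl] = 10^(pH − pKa) = 10^(7.74 − 7.52) = 10^0.22 = 1.66.
Fraction as HOCl = 1 / (1 + 1.66) = 0.376.
OCl⁻ = (1 − 0.376) × 2.75 ppm = 1.716 ppm.

1.72 ppm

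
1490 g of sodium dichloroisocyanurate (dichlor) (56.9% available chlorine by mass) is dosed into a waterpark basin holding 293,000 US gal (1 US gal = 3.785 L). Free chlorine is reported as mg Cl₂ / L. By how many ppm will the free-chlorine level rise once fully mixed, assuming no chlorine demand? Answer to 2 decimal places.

0.76 ppm

Volume: 293,000 US gal × 3.785 L/gal = 1,109,005 L.
Available chlorine delivered: 1490 g × 0.569 = 847.8 g as Cl₂.
Concentration rise: 847.8 g / 1,109,005 L = 0.7645 mg/L = 0.76 ppm.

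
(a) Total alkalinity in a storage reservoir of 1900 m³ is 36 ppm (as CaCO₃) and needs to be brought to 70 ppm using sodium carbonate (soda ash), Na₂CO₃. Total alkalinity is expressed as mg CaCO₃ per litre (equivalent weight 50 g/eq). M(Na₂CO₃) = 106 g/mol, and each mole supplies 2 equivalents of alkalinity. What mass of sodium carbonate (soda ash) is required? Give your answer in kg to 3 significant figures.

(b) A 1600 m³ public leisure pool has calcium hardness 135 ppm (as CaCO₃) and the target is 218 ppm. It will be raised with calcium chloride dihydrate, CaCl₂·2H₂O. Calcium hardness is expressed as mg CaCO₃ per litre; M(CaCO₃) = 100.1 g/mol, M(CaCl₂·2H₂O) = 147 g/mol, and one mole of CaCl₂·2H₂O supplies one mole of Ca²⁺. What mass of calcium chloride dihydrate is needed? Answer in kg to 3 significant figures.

(a) Volume: 1900 m³ = 1,900,000 L.
(a) Alkalinity to add: (70 − 36) = 34 mg/L as CaCO₃ × 1,900,000 L = 64,600 g as CaCO₃.
(a) Equivalents: 64,600 g ÷ 50 g/eq = 1292 eq.
(a) Each mole of Na₂CO₃ supplies 2 eq, so 1292 / 2 = 646 mol.
(a) Mass: 646 mol × 106 g/mol = 68,480 g.

(b) Volume: 1600 m³ = 1,600,000 L.
(b) Hardness to add: (218 − 135) = 83 mg/L as CaCO₃ × 1,600,000 L = 132,800 g as CaCO₃.
(b) Moles of Ca²⁺ (1 mol Ca²⁺ ≡ 1 mol CaCO₃): 132,800 / 100.1 g/mol = 1327 mol.
(b) Mass of CaCl₂·2H₂O: 1327 × 147 = 195,000 g.

(a) 68.5 kg; (b) 195 kg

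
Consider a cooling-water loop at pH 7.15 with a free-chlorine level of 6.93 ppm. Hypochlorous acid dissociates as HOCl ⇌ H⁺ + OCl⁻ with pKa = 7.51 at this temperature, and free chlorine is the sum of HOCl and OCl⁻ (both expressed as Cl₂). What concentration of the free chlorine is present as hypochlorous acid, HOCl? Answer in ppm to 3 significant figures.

4.82 ppm

[OCl⁻]/[HOCl] = 10^(pH − pKa) = 10^(7.15 − 7.51) = 10^-0.36 = 0.4365.
Fraction as HOCl = 1 / (1 + 0.4365) = 0.6961.
HOCl = 0.6961 × 6.93 ppm = 4.824 ppm.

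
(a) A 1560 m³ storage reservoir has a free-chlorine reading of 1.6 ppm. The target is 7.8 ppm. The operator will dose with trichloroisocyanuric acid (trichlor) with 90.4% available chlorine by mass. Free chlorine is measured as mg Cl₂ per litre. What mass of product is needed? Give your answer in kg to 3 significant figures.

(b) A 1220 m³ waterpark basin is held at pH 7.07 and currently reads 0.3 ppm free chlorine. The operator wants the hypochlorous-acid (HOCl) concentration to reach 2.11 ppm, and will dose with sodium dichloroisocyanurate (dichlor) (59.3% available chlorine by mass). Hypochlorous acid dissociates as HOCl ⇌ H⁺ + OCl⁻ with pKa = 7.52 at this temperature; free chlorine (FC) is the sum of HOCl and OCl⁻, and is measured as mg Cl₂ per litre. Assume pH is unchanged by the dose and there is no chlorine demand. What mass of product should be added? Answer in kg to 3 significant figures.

(a) Volume: 1560 m³ = 1,560,000 L.
(a) Chlorine deficit: 7.8 − 1.6 = 6.2 ppm = 6.2 mg/L as Cl₂.
(a) Cl₂ equivalent needed: 6.2 mg/L × 1,560,000 L = 9,672,000 mg = 9672 g.
(a) Product at 90.4% available chlorine: 9672 / 0.904 = 10,700 g.

(b) Volume: 1220 m³ = 1,220,000 L.
(b) [OCl⁻]/[HOCl] = 10^(pH − pKa) = 10^(7.07 − 7.52) = 0.3548; fraction as HOCl = 1/(1 + 0.3548) = 0.7381.
(b) Free chlorine required for 2.11 ppm HOCl: 2.11 / 0.7381 = 2.859 ppm.
(b) FC to add: 2.859 − 0.3 = 2.559 mg/L as Cl₂.
(b) Cl₂ equivalent: 2.559 mg/L × 1,220,000 L = 3122 g.
(b) Product at 59.3% available Cl: 3122 / 0.593 = 5264 g.

(a) 10.7 kg; (b) 5.26 kg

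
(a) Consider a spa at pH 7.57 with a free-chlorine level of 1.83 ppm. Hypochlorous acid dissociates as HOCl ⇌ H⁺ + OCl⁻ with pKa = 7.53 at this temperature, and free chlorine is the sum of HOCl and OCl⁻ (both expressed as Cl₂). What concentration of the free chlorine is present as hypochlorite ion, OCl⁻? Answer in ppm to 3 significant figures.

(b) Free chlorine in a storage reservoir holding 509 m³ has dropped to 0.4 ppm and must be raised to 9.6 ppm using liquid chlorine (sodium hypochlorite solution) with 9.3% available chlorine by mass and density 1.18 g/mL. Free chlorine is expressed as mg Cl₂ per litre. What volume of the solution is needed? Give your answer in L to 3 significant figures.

(a) [OCl⁻]/[HOCl] = 10^(pH − pKa) = 10^(7.57 − 7.53) = 10^0.04 = 1.096.
(a) Fraction as HOCl = 1 / (1 + 1.096) = 0.477.
(a) OCl⁻ = (1 − 0.477) × 1.83 ppm = 0.9571 ppm.

(b) Volume: 509 m³ = 509,000 L.
(b) Chlorine deficit: 9.6 − 0.4 = 9.2 ppm = 9.2 mg/L as Cl₂.
(b) Cl₂ equivalent needed: 9.2 mg/L × 509,000 L = 4,683,000 mg = 4683 g.
(b) Product at 9.3% available chlorine: 4683 / 0.093 = 50,350 g.
(b) Volume at density 1.18 g/mL: 50,350 g ÷ 1.18 g/mL = 42,670 mL.

(a) 0.957 ppm; (b) 42.7 L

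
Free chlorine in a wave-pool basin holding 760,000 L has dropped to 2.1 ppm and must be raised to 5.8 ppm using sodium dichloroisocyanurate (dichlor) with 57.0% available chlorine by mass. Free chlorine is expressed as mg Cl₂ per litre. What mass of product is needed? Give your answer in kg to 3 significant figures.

4.93 kg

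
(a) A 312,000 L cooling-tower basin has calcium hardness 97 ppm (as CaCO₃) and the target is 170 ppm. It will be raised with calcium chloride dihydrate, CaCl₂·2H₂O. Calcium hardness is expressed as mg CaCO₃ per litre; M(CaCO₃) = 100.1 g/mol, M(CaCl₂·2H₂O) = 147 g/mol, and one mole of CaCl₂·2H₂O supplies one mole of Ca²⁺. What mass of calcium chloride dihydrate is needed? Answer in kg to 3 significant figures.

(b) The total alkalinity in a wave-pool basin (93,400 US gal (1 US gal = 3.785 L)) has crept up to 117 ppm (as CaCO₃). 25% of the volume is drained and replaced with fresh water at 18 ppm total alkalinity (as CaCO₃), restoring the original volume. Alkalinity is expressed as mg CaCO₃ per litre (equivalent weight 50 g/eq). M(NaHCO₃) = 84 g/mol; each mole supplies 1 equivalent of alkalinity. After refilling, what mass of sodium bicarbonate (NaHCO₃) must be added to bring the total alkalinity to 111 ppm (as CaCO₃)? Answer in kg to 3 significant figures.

(a) Hardness to add: (170 − 97) = 73 mg/L as CaCO₃ × 312,000 L = 22,780 g as CaCO₃.
(a) Moles of Ca²⁺ (1 mol Ca²⁺ ≡ 1 mol CaCO₃): 22,780 / 100.1 g/mol = 227.5 mol.
(a) Mass of CaCl₂·2H₂O: 227.5 × 147 = 33,450 g.

(b) Volume: 93,400 US gal × 3.785 L/gal = 353,519 L.
(b) After draining 25% and refilling: 117 × 0.75 + 18 × 0.25 = 92.25 ppm.
(b) Deficit to target: 111 − 92.25 = 18.75 mg/L.
(b) As CaCO₃: 18.75 mg/L × 353,519 L = 6628 g; ÷ 50 g/eq ÷ 1 = 132.6 mol NaHCO₃.
(b) Mass: 132.6 × 84 = 11,140 g.

(a) 33.4 kg; (b) 11.1 kg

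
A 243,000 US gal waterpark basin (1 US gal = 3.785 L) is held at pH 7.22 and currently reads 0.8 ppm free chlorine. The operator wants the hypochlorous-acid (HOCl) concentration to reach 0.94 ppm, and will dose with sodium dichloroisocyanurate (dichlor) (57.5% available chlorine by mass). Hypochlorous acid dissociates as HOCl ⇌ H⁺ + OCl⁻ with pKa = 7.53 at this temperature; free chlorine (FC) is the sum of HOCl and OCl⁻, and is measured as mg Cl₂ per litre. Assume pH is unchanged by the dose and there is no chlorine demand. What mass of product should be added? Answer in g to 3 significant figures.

Volume: 243,000 US gal × 3.785 L/gal = 919,755 L.
[OCl⁻]/[HOCl] = 10^(pH − pKa) = 10^(7.22 − 7.53) = 0.4898; fraction as HOCl = 1/(1 + 0.4898) = 0.6712.
Free chlorine required for 0.94 ppm HOCl: 0.94 / 0.6712 = 1.4 ppm.
FC to add: 1.4 − 0.8 = 0.6004 mg/L as Cl₂.
Cl₂ equivalent: 0.6004 mg/L × 919,755 L = 552.2 g.
Product at 57.5% available Cl: 552.2 / 0.575 = 960.4 g.

960 g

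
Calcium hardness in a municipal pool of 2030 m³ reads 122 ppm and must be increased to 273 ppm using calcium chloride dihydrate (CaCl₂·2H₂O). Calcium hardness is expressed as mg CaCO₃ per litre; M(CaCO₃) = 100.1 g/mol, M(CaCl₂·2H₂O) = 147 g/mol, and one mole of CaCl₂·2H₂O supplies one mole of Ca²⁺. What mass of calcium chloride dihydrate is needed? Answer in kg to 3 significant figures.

450 kg

Volume: 2030 m³ = 2,030,000 L.
Hardness to add: (273 − 122) = 151 mg/L as CaCO₃ × 2,030,000 L = 306,500 g as CaCO₃.
Moles of Ca²⁺ (1 mol Ca²⁺ ≡ 1 mol CaCO₃): 306,500 / 100.1 g/mol = 3062 mol.
Mass of CaCl₂·2H₂O: 3062 × 147 = 450,100 g.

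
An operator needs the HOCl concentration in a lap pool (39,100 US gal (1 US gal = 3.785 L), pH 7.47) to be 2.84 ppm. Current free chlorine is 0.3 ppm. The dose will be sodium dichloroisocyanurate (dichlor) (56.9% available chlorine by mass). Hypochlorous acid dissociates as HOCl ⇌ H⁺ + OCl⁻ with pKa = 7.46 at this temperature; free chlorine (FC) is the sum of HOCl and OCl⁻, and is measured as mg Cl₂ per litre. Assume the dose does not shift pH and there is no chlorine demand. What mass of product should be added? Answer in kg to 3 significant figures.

Volume: 39,100 US gal × 3.785 L/gal = 147,994 L.
[OCl⁻]/[HOCl] = 10^(pH − pKa) = 10^(7.47 − 7.46) = 1.023; fraction as HOCl = 1/(1 + 1.023) = 0.4942.
Free chlorine required for 2.84 ppm HOCl: 2.84 / 0.4942 = 5.746 ppm.
FC to add: 5.746 − 0.3 = 5.446 mg/L as Cl₂.
Cl₂ equivalent: 5.446 mg/L × 147,994 L = 806 g.
Product at 56.9% available Cl: 806 / 0.569 = 1417 g.

1.42 kg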